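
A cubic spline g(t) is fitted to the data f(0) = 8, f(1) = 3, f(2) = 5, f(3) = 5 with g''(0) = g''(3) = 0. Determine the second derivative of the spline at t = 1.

Write M_i for g''(x_i). With h_i = 1, 1, 1 and divided differences Δ_i = -5, 2, 0, the continuity of g' gives the tridiagonal system
  1·M_0 + 4·M_1 + 1·M_2 = 6(Δ_1 - Δ_0) = 42
  1·M_1 + 4·M_2 + 1·M_3 = 6(Δ_2 - Δ_1) = -12
Natural end conditions: M_0 = M_3 = 0.
Solving: M_0 = 0, M_1 = 12, M_2 = -6, M_3 = 0.

12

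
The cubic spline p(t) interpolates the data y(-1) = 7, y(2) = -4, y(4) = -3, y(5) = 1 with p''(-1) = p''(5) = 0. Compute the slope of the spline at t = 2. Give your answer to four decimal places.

-1.7381

Let σ_i = p''(x_i). Step sizes h_i = 3, 2, 1; slopes of the chords Δ_i = (y_(i+1) - y_i)/h_i = -11/3, 1/2, 4.
  3·σ_0 + 10·σ_1 + 2·σ_2 = 6(Δ_1 - Δ_0) = 25
  2·σ_1 + 6·σ_2 + 1·σ_3 = 6(Δ_2 - Δ_1) = 21
Natural end conditions: σ_0 = σ_3 = 0.
Solving: σ_0 = 0, σ_1 = 27/14, σ_2 = 20/7, σ_3 = 0.
On [2, 4], p'(t) = b_1 + 2c_1·(t - 2) + 3d_1·(t - 2)² with b_1 = Δ_1 - h_1(2σ_1 + σ_2)/6 = -73/42, c_1 = σ_1/2 = 27/28, d_1 = (σ_2 - σ_1)/(6h_1) = 13/168. So p'(2) = -73/42.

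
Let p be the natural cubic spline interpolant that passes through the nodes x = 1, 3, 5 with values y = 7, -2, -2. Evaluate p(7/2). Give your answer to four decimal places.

Let M_i = p''(x_i). Step sizes h_i = 2, 2; slopes of the chords Δ_i = (y_(i+1) - y_i)/h_i = -9/2, 0.
  2·M_0 + 8·M_1 + 2·M_2 = 6(Δ_1 - Δ_0) = 27
Natural end conditions: M_0 = M_2 = 0.
Solving: M_0 = 0, M_1 = 27/8, M_2 = 0.
On [3, 5], p(x) = -2 - 9/4·(x - 3) + 27/16·(x - 3)² - 9/32·(x - 3)³.
With (x - 3) = 1/2: p(7/2) = -701/256.

-2.7383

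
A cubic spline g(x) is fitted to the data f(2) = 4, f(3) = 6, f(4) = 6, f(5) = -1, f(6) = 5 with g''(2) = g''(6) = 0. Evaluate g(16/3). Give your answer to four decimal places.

-0.4616

Let M_i = g''(x_i). Step sizes h_i = 1, 1, 1, 1; slopes of the chords Δ_i = (y_(i+1) - y_i)/h_i = 2, 0, -7, 6.
  1·M_0 + 4·M_1 + 1·M_2 = 6(Δ_1 - Δ_0) = -12
  1·M_1 + 4·M_2 + 1·M_3 = 6(Δ_2 - Δ_1) = -42
  1·M_2 + 4·M_3 + 1·M_4 = 6(Δ_3 - Δ_2) = 78
Natural end conditions: M_0 = M_4 = 0.
Solving the tridiagonal system: M_0 = 0, M_1 = 33/28, M_2 = -117/7, M_3 = 663/28, M_4 = 0.
On [5, 6], g(x) = -1 - 53/28·(x - 5) + 663/56·(x - 5)² - 221/56·(x - 5)³.
With (x - 5) = 1/3: g(16/3) = -349/756.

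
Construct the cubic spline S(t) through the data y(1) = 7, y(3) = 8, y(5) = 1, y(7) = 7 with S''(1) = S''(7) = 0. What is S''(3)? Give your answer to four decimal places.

Put m_i = S'' at the i-th knot. Here h = (2, 2, 2) and Δ = (1/2, -7/2, 3), so the interior equations h_(i-1)·m_(i-1) + 2(h_(i-1)+h_i)·m_i + h_i·m_(i+1) = 6(Δ_i − Δ_(i-1)) read
  2·m_0 + 8·m_1 + 2·m_2 = 6(Δ_1 - Δ_0) = -24
  2·m_1 + 8·m_2 + 2·m_3 = 6(Δ_2 - Δ_1) = 39
Natural end conditions: m_0 = m_3 = 0.
Solving the tridiagonal system: m_0 = 0, m_1 = -9/2, m_2 = 6, m_3 = 0.

-4.5000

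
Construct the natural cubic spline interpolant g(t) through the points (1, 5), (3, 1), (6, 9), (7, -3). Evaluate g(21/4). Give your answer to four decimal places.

Put M_i = g'' at the i-th knot. Here h = (2, 3, 1) and Δ = (-2, 8/3, -12), so the interior equations h_(i-1)·M_(i-1) + 2(h_(i-1)+h_i)·M_i + h_i·M_(i+1) = 6(Δ_i − Δ_(i-1)) read
  2·M_0 + 10·M_1 + 3·M_2 = 6(Δ_1 - Δ_0) = 28
  3·M_1 + 8·M_2 + 1·M_3 = 6(Δ_2 - Δ_1) = -88
Natural end conditions: M_0 = M_3 = 0.
Solving: M_0 = 0, M_1 = 488/71, M_2 = -964/71, M_3 = 0.
On [3, 6], g(t) = 1 + 550/213·(t - 3) + 244/71·(t - 3)² - 242/213·(t - 3)³.
With (t - 3) = 9/4: g(21/4) = 25597/2272.

11.2663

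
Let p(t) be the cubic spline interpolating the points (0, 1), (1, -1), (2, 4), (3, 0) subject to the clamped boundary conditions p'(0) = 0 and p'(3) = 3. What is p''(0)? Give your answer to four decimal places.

-16.8000

Write m_i for p''(x_i). With h_i = 1, 1, 1 and divided differences Δ_i = -2, 5, -4, the continuity of p' gives the tridiagonal system
  1·m_0 + 4·m_1 + 1·m_2 = 6(Δ_1 - Δ_0) = 42
  1·m_1 + 4·m_2 + 1·m_3 = 6(Δ_2 - Δ_1) = -54
Clamped end conditions give two more equations: 2h_0·m_0 + h_0·m_1 = 6(Δ_0 - p'(0)) = -12 and h_2·m_2 + 2h_2·m_3 = 6(p'(3) - Δ_2) = 42.
Solving the tridiagonal system: m_0 = -84/5, m_1 = 108/5, m_2 = -138/5, m_3 = 174/5.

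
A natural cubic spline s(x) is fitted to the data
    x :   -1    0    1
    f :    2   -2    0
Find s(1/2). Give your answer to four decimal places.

-1.5625

Write M_i for s''(x_i). With h_i = 1, 1 and divided differences Δ_i = -4, 2, the continuity of s' gives the tridiagonal system
  1·M_0 + 4·M_1 + 1·M_2 = 6(Δ_1 - Δ_0) = 36
Natural end conditions: M_0 = M_2 = 0.
Solving: M_0 = 0, M_1 = 9, M_2 = 0.
On [0, 1], s(x) = -2 - 1·x + 9/2·x² - 3/2·x³.
With x = 1/2: s(1/2) = -25/16.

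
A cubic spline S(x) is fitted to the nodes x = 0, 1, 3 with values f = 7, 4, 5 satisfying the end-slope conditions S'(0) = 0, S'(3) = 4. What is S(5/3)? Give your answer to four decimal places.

2.6543

Let M_i = S''(x_i). Step sizes h_i = 1, 2; slopes of the chords Δ_i = (y_(i+1) - y_i)/h_i = -3, 1/2.
  1·M_0 + 6·M_1 + 2·M_2 = 6(Δ_1 - Δ_0) = 21
Clamped end conditions give two more equations: 2h_0·M_0 + h_0·M_1 = 6(Δ_0 - S'(0)) = -18 and h_1·M_1 + 2h_1·M_2 = 6(S'(3) - Δ_1) = 21.
Solving: M_0 = -67/6, M_1 = 13/3, M_2 = 37/12.
On [1, 3], S(x) = 4 - 41/12·(x - 1) + 13/6·(x - 1)² - 5/48·(x - 1)³.
With (x - 1) = 2/3: S(5/3) = 215/81.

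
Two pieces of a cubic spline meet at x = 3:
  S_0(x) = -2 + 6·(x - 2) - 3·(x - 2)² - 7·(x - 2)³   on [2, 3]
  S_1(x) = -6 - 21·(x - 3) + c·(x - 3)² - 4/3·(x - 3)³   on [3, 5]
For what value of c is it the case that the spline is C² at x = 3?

S_0''(x) = -6 - 42·(x - 2), so S_0''(3) = -48. On the right, S_1''(3) = 2c, so c = -24.

-24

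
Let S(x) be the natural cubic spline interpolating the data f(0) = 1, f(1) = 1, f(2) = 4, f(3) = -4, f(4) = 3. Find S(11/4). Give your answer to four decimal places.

Put σ_i = S'' at the i-th knot. Here h = (1, 1, 1, 1) and Δ = (0, 3, -8, 7), so the interior equations h_(i-1)·σ_(i-1) + 2(h_(i-1)+h_i)·σ_i + h_i·σ_(i+1) = 6(Δ_i − Δ_(i-1)) read
  1·σ_0 + 4·σ_1 + 1·σ_2 = 6(Δ_1 - Δ_0) = 18
  1·σ_1 + 4·σ_2 + 1·σ_3 = 6(Δ_2 - Δ_1) = -66
  1·σ_2 + 4·σ_3 + 1·σ_4 = 6(Δ_3 - Δ_2) = 90
Natural end conditions: σ_0 = σ_4 = 0.
Solving the tridiagonal system: σ_0 = 0, σ_1 = 78/7, σ_2 = -186/7, σ_3 = 204/7, σ_4 = 0.
On [2, 3], S(x) = 4 - 4·(x - 2) - 93/7·(x - 2)² + 65/7·(x - 2)³.
With (x - 2) = 3/4: S(11/4) = -1145/448.

-2.5558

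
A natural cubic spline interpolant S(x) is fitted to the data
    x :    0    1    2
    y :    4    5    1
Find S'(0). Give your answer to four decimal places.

Let M_i = S''(x_i). Step sizes h_i = 1, 1; slopes of the chords Δ_i = (y_(i+1) - y_i)/h_i = 1, -4.
  1·M_0 + 4·M_1 + 1·M_2 = 6(Δ_1 - Δ_0) = -30
Natural end conditions: M_0 = M_2 = 0.
Hence M_0 = 0, M_1 = -15/2, M_2 = 0.
On [0, 1], S'(x) = b_0 + 2c_0·x + 3d_0·x² with b_0 = Δ_0 - h_0(2M_0 + M_1)/6 = 9/4, c_0 = M_0/2 = 0, d_0 = (M_1 - M_0)/(6h_0) = -5/4. So S'(0) = 9/4.

2.2500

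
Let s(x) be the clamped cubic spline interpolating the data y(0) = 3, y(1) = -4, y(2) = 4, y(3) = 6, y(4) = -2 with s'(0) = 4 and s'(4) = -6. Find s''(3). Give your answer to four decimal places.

With σ_i denoting the second derivative at x_i, h_i = 1, 1, 1, 1, and Δ_i = (y_(i+1) − y_i)/h_i = -7, 8, 2, -8:
  1·σ_0 + 4·σ_1 + 1·σ_2 = 6(Δ_1 - Δ_0) = 90
  1·σ_1 + 4·σ_2 + 1·σ_3 = 6(Δ_2 - Δ_1) = -36
  1·σ_2 + 4·σ_3 + 1·σ_4 = 6(Δ_3 - Δ_2) = -60
Clamped end conditions give two more equations: 2h_0·σ_0 + h_0·σ_1 = 6(Δ_0 - s'(0)) = -66 and h_3·σ_3 + 2h_3·σ_4 = 6(s'(4) - Δ_3) = 12.
Solving the tridiagonal system: σ_0 = -211/4, σ_1 = 79/2, σ_2 = -61/4, σ_3 = -29/2, σ_4 = 53/4.

-14.5000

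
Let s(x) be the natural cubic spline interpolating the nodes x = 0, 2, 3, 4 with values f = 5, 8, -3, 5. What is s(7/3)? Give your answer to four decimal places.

3.8148

Let m_i = s''(x_i). Step sizes h_i = 2, 1, 1; slopes of the chords Δ_i = (y_(i+1) - y_i)/h_i = 3/2, -11, 8.
  2·m_0 + 6·m_1 + 1·m_2 = 6(Δ_1 - Δ_0) = -75
  1·m_1 + 4·m_2 + 1·m_3 = 6(Δ_2 - Δ_1) = 114
Natural end conditions: m_0 = m_3 = 0.
Solving: m_0 = 0, m_1 = -18, m_2 = 33, m_3 = 0.
On [2, 3], s(x) = 8 - 21/2·(x - 2) - 9·(x - 2)² + 17/2·(x - 2)³.
With (x - 2) = 1/3: s(7/3) = 103/27.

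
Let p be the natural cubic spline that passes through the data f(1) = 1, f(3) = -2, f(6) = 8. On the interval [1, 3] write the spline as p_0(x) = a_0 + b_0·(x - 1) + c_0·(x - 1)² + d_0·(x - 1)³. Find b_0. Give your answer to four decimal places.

-2.4667

Let m_i = p''(x_i). Step sizes h_i = 2, 3; slopes of the chords Δ_i = (y_(i+1) - y_i)/h_i = -3/2, 10/3.
  2·m_0 + 10·m_1 + 3·m_2 = 6(Δ_1 - Δ_0) = 29
Natural end conditions: m_0 = m_2 = 0.
Solving: m_0 = 0, m_1 = 29/10, m_2 = 0.
On [1, 3], with p_0(x) = a_0 + b_0·(x - 1) + c_0·(x - 1)² + d_0·(x - 1)³: c_0 = m_0/2 = 0, d_0 = (m_1 - m_0)/(6h_0) = 29/120, b_0 = Δ_0 - h_0(2m_0 + m_1)/6 = -37/15.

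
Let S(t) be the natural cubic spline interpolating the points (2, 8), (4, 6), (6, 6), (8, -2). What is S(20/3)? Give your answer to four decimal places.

Let M_i = S''(x_i). Step sizes h_i = 2, 2, 2; slopes of the chords Δ_i = (y_(i+1) - y_i)/h_i = -1, 0, -4.
  2·M_0 + 8·M_1 + 2·M_2 = 6(Δ_1 - Δ_0) = 6
  2·M_1 + 8·M_2 + 2·M_3 = 6(Δ_2 - Δ_1) = -24
Natural end conditions: M_0 = M_3 = 0.
Forward elimination and back-substitution give M_0 = 0, M_1 = 8/5, M_2 = -17/5, M_3 = 0.
On [6, 8], S(t) = 6 - 26/15·(t - 6) - 17/10·(t - 6)² + 17/60·(t - 6)³.
With (t - 6) = 2/3: S(20/3) = 338/81.

4.1728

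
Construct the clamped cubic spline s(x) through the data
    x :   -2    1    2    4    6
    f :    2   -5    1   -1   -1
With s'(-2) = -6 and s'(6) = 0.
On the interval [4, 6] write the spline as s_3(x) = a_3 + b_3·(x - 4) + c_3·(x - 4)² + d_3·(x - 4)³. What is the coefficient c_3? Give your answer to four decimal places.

Write σ_i for s''(x_i). With h_i = 3, 1, 2, 2 and divided differences Δ_i = -7/3, 6, -1, 0, the continuity of s' gives the tridiagonal system
  3·σ_0 + 8·σ_1 + 1·σ_2 = 6(Δ_1 - Δ_0) = 50
  1·σ_1 + 6·σ_2 + 2·σ_3 = 6(Δ_2 - Δ_1) = -42
  2·σ_2 + 8·σ_3 + 2·σ_4 = 6(Δ_3 - Δ_2) = 6
Clamped end conditions give two more equations: 2h_0·σ_0 + h_0·σ_1 = 6(Δ_0 - s'(-2)) = 22 and h_3·σ_3 + 2h_3·σ_4 = 6(s'(6) - Δ_3) = 0.
Forward elimination and back-substitution give σ_0 = -7/120, σ_1 = 149/20, σ_2 = -377/40, σ_3 = 71/20, σ_4 = -71/40.
On [4, 6], with s_3(x) = a_3 + b_3·(x - 4) + c_3·(x - 4)² + d_3·(x - 4)³: c_3 = σ_3/2 = 71/40, d_3 = (σ_4 - σ_3)/(6h_3) = -71/160, b_3 = Δ_3 - h_3(2σ_3 + σ_4)/6 = -71/40.

1.7750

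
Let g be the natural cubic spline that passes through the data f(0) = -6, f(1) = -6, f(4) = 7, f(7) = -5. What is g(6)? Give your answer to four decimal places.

1.4419

With M_i denoting the second derivative at x_i, h_i = 1, 3, 3, and Δ_i = (y_(i+1) − y_i)/h_i = 0, 13/3, -4:
  1·M_0 + 8·M_1 + 3·M_2 = 6(Δ_1 - Δ_0) = 26
  3·M_1 + 12·M_2 + 3·M_3 = 6(Δ_2 - Δ_1) = -50
Natural end conditions: M_0 = M_3 = 0.
Solving the tridiagonal system: M_0 = 0, M_1 = 154/29, M_2 = -478/87, M_3 = 0.
On [4, 7], g(x) = 7 + 130/87·(x - 4) - 239/87·(x - 4)² + 239/783·(x - 4)³.
With (x - 4) = 2: g(6) = 1129/783.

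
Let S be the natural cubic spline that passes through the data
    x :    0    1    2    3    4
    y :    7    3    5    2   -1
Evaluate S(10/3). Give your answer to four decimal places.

With σ_i denoting the second derivative at x_i, h_i = 1, 1, 1, 1, and Δ_i = (y_(i+1) − y_i)/h_i = -4, 2, -3, -3:
  1·σ_0 + 4·σ_1 + 1·σ_2 = 6(Δ_1 - Δ_0) = 36
  1·σ_1 + 4·σ_2 + 1·σ_3 = 6(Δ_2 - Δ_1) = -30
  1·σ_2 + 4·σ_3 + 1·σ_4 = 6(Δ_3 - Δ_2) = 0
Natural end conditions: σ_0 = σ_4 = 0.
Hence σ_0 = 0, σ_1 = 165/14, σ_2 = -78/7, σ_3 = 39/14, σ_4 = 0.
On [3, 4], S(x) = 2 - 55/14·(x - 3) + 39/28·(x - 3)² - 13/28·(x - 3)³.
With (x - 3) = 1/3: S(10/3) = 313/378.

0.8280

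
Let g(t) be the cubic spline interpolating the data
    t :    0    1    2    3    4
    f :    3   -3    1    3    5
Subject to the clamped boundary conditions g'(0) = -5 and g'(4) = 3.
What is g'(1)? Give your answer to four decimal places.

With σ_i denoting the second derivative at x_i, h_i = 1, 1, 1, 1, and Δ_i = (y_(i+1) − y_i)/h_i = -6, 4, 2, 2:
  1·σ_0 + 4·σ_1 + 1·σ_2 = 6(Δ_1 - Δ_0) = 60
  1·σ_1 + 4·σ_2 + 1·σ_3 = 6(Δ_2 - Δ_1) = -12
  1·σ_2 + 4·σ_3 + 1·σ_4 = 6(Δ_3 - Δ_2) = 0
Clamped end conditions give two more equations: 2h_0·σ_0 + h_0·σ_1 = 6(Δ_0 - g'(0)) = -6 and h_3·σ_3 + 2h_3·σ_4 = 6(g'(4) - Δ_3) = 6.
Forward elimination and back-substitution give σ_0 = -185/14, σ_1 = 143/7, σ_2 = -17/2, σ_3 = 11/7, σ_4 = 31/14.
On [1, 2], g'(t) = b_1 + 2c_1·(t - 1) + 3d_1·(t - 1)² with b_1 = Δ_1 - h_1(2σ_1 + σ_2)/6 = -39/28, c_1 = σ_1/2 = 143/14, d_1 = (σ_2 - σ_1)/(6h_1) = -135/28. So g'(1) = -39/28.

-1.3929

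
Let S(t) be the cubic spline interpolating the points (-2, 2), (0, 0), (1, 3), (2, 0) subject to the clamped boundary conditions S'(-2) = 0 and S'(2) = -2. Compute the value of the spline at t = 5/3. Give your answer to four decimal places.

Write σ_i for S''(x_i). With h_i = 2, 1, 1 and divided differences Δ_i = -1, 3, -3, the continuity of S' gives the tridiagonal system
  2·σ_0 + 6·σ_1 + 1·σ_2 = 6(Δ_1 - Δ_0) = 24
  1·σ_1 + 4·σ_2 + 1·σ_3 = 6(Δ_2 - Δ_1) = -36
Clamped end conditions give two more equations: 2h_0·σ_0 + h_0·σ_1 = 6(Δ_0 - S'(-2)) = -6 and h_2·σ_2 + 2h_2·σ_3 = 6(S'(2) - Δ_2) = 6.
Forward elimination and back-substitution give σ_0 = -61/11, σ_1 = 89/11, σ_2 = -148/11, σ_3 = 107/11.
On [1, 2], S(t) = 3 - 3/22·(t - 1) - 74/11·(t - 1)² + 85/22·(t - 1)³.
With (t - 1) = 2/3: S(5/3) = 316/297.

1.0640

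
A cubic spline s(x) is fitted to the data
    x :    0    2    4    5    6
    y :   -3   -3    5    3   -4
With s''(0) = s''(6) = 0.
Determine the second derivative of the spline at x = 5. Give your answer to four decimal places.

-5.8571

Put M_i = s'' at the i-th knot. Here h = (2, 2, 1, 1) and Δ = (0, 4, -2, -7), so the interior equations h_(i-1)·M_(i-1) + 2(h_(i-1)+h_i)·M_i + h_i·M_(i+1) = 6(Δ_i − Δ_(i-1)) read
  2·M_0 + 8·M_1 + 2·M_2 = 6(Δ_1 - Δ_0) = 24
  2·M_1 + 6·M_2 + 1·M_3 = 6(Δ_2 - Δ_1) = -36
  1·M_2 + 4·M_3 + 1·M_4 = 6(Δ_3 - Δ_2) = -30
Natural end conditions: M_0 = M_4 = 0.
Solving the tridiagonal system: M_0 = 0, M_1 = 65/14, M_2 = -46/7, M_3 = -41/7, M_4 = 0.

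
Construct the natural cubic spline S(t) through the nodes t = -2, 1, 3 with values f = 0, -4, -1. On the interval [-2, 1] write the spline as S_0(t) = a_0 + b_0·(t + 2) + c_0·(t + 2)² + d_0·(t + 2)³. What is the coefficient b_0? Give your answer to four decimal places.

-2.1833

With σ_i denoting the second derivative at x_i, h_i = 3, 2, and Δ_i = (y_(i+1) − y_i)/h_i = -4/3, 3/2:
  3·σ_0 + 10·σ_1 + 2·σ_2 = 6(Δ_1 - Δ_0) = 17
Natural end conditions: σ_0 = σ_2 = 0.
Hence σ_0 = 0, σ_1 = 17/10, σ_2 = 0.
On [-2, 1], with S_0(t) = a_0 + b_0·(t + 2) + c_0·(t + 2)² + d_0·(t + 2)³: c_0 = σ_0/2 = 0, d_0 = (σ_1 - σ_0)/(6h_0) = 17/180, b_0 = Δ_0 - h_0(2σ_0 + σ_1)/6 = -131/60.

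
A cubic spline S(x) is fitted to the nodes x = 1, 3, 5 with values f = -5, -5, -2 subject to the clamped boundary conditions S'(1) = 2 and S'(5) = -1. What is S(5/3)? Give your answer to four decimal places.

-4.5370

With M_i denoting the second derivative at x_i, h_i = 2, 2, and Δ_i = (y_(i+1) − y_i)/h_i = 0, 3/2:
  2·M_0 + 8·M_1 + 2·M_2 = 6(Δ_1 - Δ_0) = 9
Clamped end conditions give two more equations: 2h_0·M_0 + h_0·M_1 = 6(Δ_0 - S'(1)) = -12 and h_1·M_1 + 2h_1·M_2 = 6(S'(5) - Δ_1) = -15.
Forward elimination and back-substitution give M_0 = -39/8, M_1 = 15/4, M_2 = -45/8.
On [1, 3], S(x) = -5 + 2·(x - 1) - 39/16·(x - 1)² + 23/32·(x - 1)³.
With (x - 1) = 2/3: S(5/3) = -245/54.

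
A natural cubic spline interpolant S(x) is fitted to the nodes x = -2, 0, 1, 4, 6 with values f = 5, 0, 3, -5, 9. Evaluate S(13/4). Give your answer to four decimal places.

Write m_i for S''(x_i). With h_i = 2, 1, 3, 2 and divided differences Δ_i = -5/2, 3, -8/3, 7, the continuity of S' gives the tridiagonal system
  2·m_0 + 6·m_1 + 1·m_2 = 6(Δ_1 - Δ_0) = 33
  1·m_1 + 8·m_2 + 3·m_3 = 6(Δ_2 - Δ_1) = -34
  3·m_2 + 10·m_3 + 2·m_4 = 6(Δ_3 - Δ_2) = 58
Natural end conditions: m_0 = m_4 = 0.
Hence m_0 = 0, m_1 = 2857/416, m_2 = -1707/208, m_3 = 3437/416, m_4 = 0.
On [1, 4], S(x) = 3 + 3517/2496·(x - 1) - 1707/416·(x - 1)² + 527/576·(x - 1)³.
With (x - 1) = 9/4: S(13/4) = -222645/53248.

-4.1813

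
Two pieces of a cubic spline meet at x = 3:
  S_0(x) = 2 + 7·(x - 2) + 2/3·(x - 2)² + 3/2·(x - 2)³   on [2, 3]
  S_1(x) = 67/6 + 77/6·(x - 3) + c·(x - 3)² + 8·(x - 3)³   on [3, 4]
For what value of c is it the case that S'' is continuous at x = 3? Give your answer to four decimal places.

5.1667

S_0''(x) = 4/3 + 9·(x - 2), so S_0''(3) = 31/3. On the right, S_1''(3) = 2c, so c = 31/6.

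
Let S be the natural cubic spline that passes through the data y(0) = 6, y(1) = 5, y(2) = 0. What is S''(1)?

-6

Let M_i = S''(x_i). Step sizes h_i = 1, 1; slopes of the chords Δ_i = (y_(i+1) - y_i)/h_i = -1, -5.
  1·M_0 + 4·M_1 + 1·M_2 = 6(Δ_1 - Δ_0) = -24
Natural end conditions: M_0 = M_2 = 0.
Solving: M_0 = 0, M_1 = -6, M_2 = 0.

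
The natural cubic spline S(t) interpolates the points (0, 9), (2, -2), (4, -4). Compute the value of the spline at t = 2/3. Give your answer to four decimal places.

4.6667

Put M_i = S'' at the i-th knot. Here h = (2, 2) and Δ = (-11/2, -1), so the interior equations h_(i-1)·M_(i-1) + 2(h_(i-1)+h_i)·M_i + h_i·M_(i+1) = 6(Δ_i − Δ_(i-1)) read
  2·M_0 + 8·M_1 + 2·M_2 = 6(Δ_1 - Δ_0) = 27
Natural end conditions: M_0 = M_2 = 0.
Solving: M_0 = 0, M_1 = 27/8, M_2 = 0.
On [0, 2], S(t) = 9 - 53/8·t + 0·t² + 9/32·t³.
With t = 2/3: S(2/3) = 14/3.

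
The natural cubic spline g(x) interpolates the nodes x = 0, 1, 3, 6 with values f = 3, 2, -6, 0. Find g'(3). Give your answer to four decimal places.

-2.5000

With m_i denoting the second derivative at x_i, h_i = 1, 2, 3, and Δ_i = (y_(i+1) − y_i)/h_i = -1, -4, 2:
  1·m_0 + 6·m_1 + 2·m_2 = 6(Δ_1 - Δ_0) = -18
  2·m_1 + 10·m_2 + 3·m_3 = 6(Δ_2 - Δ_1) = 36
Natural end conditions: m_0 = m_3 = 0.
Forward elimination and back-substitution give m_0 = 0, m_1 = -9/2, m_2 = 9/2, m_3 = 0.
On [3, 6], g'(x) = b_2 + 2c_2·(x - 3) + 3d_2·(x - 3)² with b_2 = Δ_2 - h_2(2m_2 + m_3)/6 = -5/2, c_2 = m_2/2 = 9/4, d_2 = (m_3 - m_2)/(6h_2) = -1/4. So g'(3) = -5/2.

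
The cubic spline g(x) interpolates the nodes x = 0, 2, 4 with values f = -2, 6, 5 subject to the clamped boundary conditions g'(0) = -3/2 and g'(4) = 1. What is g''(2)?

-8

Write m_i for g''(x_i). With h_i = 2, 2 and divided differences Δ_i = 4, -1/2, the continuity of g' gives the tridiagonal system
  2·m_0 + 8·m_1 + 2·m_2 = 6(Δ_1 - Δ_0) = -27
Clamped end conditions give two more equations: 2h_0·m_0 + h_0·m_1 = 6(Δ_0 - g'(0)) = 33 and h_1·m_1 + 2h_1·m_2 = 6(g'(4) - Δ_1) = 9.
Solving the tridiagonal system: m_0 = 49/4, m_1 = -8, m_2 = 25/4.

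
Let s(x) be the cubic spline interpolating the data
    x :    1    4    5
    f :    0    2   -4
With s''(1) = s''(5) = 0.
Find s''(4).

-5

Write M_i for s''(x_i). With h_i = 3, 1 and divided differences Δ_i = 2/3, -6, the continuity of s' gives the tridiagonal system
  3·M_0 + 8·M_1 + 1·M_2 = 6(Δ_1 - Δ_0) = -40
Natural end conditions: M_0 = M_2 = 0.
Solving the tridiagonal system: M_0 = 0, M_1 = -5, M_2 = 0.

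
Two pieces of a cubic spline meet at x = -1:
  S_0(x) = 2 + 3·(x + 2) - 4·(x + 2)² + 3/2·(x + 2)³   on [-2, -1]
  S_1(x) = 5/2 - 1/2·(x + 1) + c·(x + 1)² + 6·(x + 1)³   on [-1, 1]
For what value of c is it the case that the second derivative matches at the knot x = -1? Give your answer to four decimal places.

0.5000

S_0''(x) = -8 + 9·(x + 2), so S_0''(-1) = 1. On the right, S_1''(-1) = 2c, so c = 1/2.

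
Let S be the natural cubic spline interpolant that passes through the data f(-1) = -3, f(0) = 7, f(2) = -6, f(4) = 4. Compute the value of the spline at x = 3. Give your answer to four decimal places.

Write m_i for S''(x_i). With h_i = 1, 2, 2 and divided differences Δ_i = 10, -13/2, 5, the continuity of S' gives the tridiagonal system
  1·m_0 + 6·m_1 + 2·m_2 = 6(Δ_1 - Δ_0) = -99
  2·m_1 + 8·m_2 + 2·m_3 = 6(Δ_2 - Δ_1) = 69
Natural end conditions: m_0 = m_3 = 0.
Forward elimination and back-substitution give m_0 = 0, m_1 = -465/22, m_2 = 153/11, m_3 = 0.
On [2, 4], S(x) = -6 - 47/11·(x - 2) + 153/22·(x - 2)² - 51/44·(x - 2)³.
With (x - 2) = 1: S(3) = -197/44.

-4.4773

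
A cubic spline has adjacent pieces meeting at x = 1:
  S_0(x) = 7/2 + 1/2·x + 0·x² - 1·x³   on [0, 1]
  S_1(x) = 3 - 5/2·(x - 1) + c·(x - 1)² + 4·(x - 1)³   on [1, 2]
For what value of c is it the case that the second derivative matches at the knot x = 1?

-3

S_0''(x) = 0 - 6·x, so S_0''(1) = -6. On the right, S_1''(1) = 2c, so c = -3.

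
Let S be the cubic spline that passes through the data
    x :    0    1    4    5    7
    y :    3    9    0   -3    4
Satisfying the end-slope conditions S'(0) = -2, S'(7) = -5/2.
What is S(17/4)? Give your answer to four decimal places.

-1.3359

Write σ_i for S''(x_i). With h_i = 1, 3, 1, 2 and divided differences Δ_i = 6, -3, -3, 7/2, the continuity of S' gives the tridiagonal system
  1·σ_0 + 8·σ_1 + 3·σ_2 = 6(Δ_1 - Δ_0) = -54
  3·σ_1 + 8·σ_2 + 1·σ_3 = 6(Δ_2 - Δ_1) = 0
  1·σ_2 + 6·σ_3 + 2·σ_4 = 6(Δ_3 - Δ_2) = 39
Clamped end conditions give two more equations: 2h_0·σ_0 + h_0·σ_1 = 6(Δ_0 - S'(0)) = 48 and h_3·σ_3 + 2h_3·σ_4 = 6(S'(7) - Δ_3) = -36.
Hence σ_0 = 149/5, σ_1 = -58/5, σ_2 = 3, σ_3 = 54/5, σ_4 = -72/5.
On [4, 5], S(x) = 0 - 29/5·(x - 4) + 3/2·(x - 4)² + 13/10·(x - 4)³.
With (x - 4) = 1/4: S(17/4) = -171/128.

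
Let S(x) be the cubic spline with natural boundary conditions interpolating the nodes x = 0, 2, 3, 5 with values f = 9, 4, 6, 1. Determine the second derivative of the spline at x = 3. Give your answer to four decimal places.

Put σ_i = S'' at the i-th knot. Here h = (2, 1, 2) and Δ = (-5/2, 2, -5/2), so the interior equations h_(i-1)·σ_(i-1) + 2(h_(i-1)+h_i)·σ_i + h_i·σ_(i+1) = 6(Δ_i − Δ_(i-1)) read
  2·σ_0 + 6·σ_1 + 1·σ_2 = 6(Δ_1 - Δ_0) = 27
  1·σ_1 + 6·σ_2 + 2·σ_3 = 6(Δ_2 - Δ_1) = -27
Natural end conditions: σ_0 = σ_3 = 0.
Hence σ_0 = 0, σ_1 = 27/5, σ_2 = -27/5, σ_3 = 0.

-5.4000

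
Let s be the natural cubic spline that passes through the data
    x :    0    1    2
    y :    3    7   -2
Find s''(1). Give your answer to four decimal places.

-19.5000

Put M_i = s'' at the i-th knot. Here h = (1, 1) and Δ = (4, -9), so the interior equations h_(i-1)·M_(i-1) + 2(h_(i-1)+h_i)·M_i + h_i·M_(i+1) = 6(Δ_i − Δ_(i-1)) read
  1·M_0 + 4·M_1 + 1·M_2 = 6(Δ_1 - Δ_0) = -78
Natural end conditions: M_0 = M_2 = 0.
Hence M_0 = 0, M_1 = -39/2, M_2 = 0.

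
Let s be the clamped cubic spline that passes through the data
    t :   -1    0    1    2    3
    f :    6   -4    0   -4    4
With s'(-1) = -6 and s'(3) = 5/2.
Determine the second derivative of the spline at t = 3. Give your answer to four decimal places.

Let M_i = s''(x_i). Step sizes h_i = 1, 1, 1, 1; slopes of the chords Δ_i = (y_(i+1) - y_i)/h_i = -10, 4, -4, 8.
  1·M_0 + 4·M_1 + 1·M_2 = 6(Δ_1 - Δ_0) = 84
  1·M_1 + 4·M_2 + 1·M_3 = 6(Δ_2 - Δ_1) = -48
  1·M_2 + 4·M_3 + 1·M_4 = 6(Δ_3 - Δ_2) = 72
Clamped end conditions give two more equations: 2h_0·M_0 + h_0·M_1 = 6(Δ_0 - s'(-1)) = -24 and h_3·M_3 + 2h_3·M_4 = 6(s'(3) - Δ_3) = -33.
Forward elimination and back-substitution give M_0 = -1675/56, M_1 = 1003/28, M_2 = -235/8, M_3 = 943/28, M_4 = -1867/56.

-33.3393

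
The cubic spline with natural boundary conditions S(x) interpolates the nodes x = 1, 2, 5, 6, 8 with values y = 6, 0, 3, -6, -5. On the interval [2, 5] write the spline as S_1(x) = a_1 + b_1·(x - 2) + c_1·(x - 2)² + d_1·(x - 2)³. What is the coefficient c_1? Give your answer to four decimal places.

5.0078

Let M_i = S''(x_i). Step sizes h_i = 1, 3, 1, 2; slopes of the chords Δ_i = (y_(i+1) - y_i)/h_i = -6, 1, -9, 1/2.
  1·M_0 + 8·M_1 + 3·M_2 = 6(Δ_1 - Δ_0) = 42
  3·M_1 + 8·M_2 + 1·M_3 = 6(Δ_2 - Δ_1) = -60
  1·M_2 + 6·M_3 + 2·M_4 = 6(Δ_3 - Δ_2) = 57
Natural end conditions: M_0 = M_4 = 0.
Solving the tridiagonal system: M_0 = 0, M_1 = 3225/322, M_2 = -2046/161, M_3 = 3741/322, M_4 = 0.
On [2, 5], with S_1(x) = a_1 + b_1·(x - 2) + c_1·(x - 2)² + d_1·(x - 2)³: c_1 = M_1/2 = 3225/644, d_1 = (M_2 - M_1)/(6h_1) = -813/644, b_1 = Δ_1 - h_1(2M_1 + M_2)/6 = -857/322.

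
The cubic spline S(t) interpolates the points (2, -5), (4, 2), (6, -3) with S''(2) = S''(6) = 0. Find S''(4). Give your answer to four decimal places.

Write M_i for S''(x_i). With h_i = 2, 2 and divided differences Δ_i = 7/2, -5/2, the continuity of S' gives the tridiagonal system
  2·M_0 + 8·M_1 + 2·M_2 = 6(Δ_1 - Δ_0) = -36
Natural end conditions: M_0 = M_2 = 0.
Forward elimination and back-substitution give M_0 = 0, M_1 = -9/2, M_2 = 0.

-4.5000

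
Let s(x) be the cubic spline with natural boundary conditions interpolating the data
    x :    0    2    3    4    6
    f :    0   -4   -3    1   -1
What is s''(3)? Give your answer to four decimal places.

Let m_i = s''(x_i). Step sizes h_i = 2, 1, 1, 2; slopes of the chords Δ_i = (y_(i+1) - y_i)/h_i = -2, 1, 4, -1.
  2·m_0 + 6·m_1 + 1·m_2 = 6(Δ_1 - Δ_0) = 18
  1·m_1 + 4·m_2 + 1·m_3 = 6(Δ_2 - Δ_1) = 18
  1·m_2 + 6·m_3 + 2·m_4 = 6(Δ_3 - Δ_2) = -30
Natural end conditions: m_0 = m_4 = 0.
Hence m_0 = 0, m_1 = 23/11, m_2 = 60/11, m_3 = -65/11, m_4 = 0.

5.4545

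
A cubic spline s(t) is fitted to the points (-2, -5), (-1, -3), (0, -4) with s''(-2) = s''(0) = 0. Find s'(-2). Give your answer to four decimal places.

With M_i denoting the second derivative at x_i, h_i = 1, 1, and Δ_i = (y_(i+1) − y_i)/h_i = 2, -1:
  1·M_0 + 4·M_1 + 1·M_2 = 6(Δ_1 - Δ_0) = -18
Natural end conditions: M_0 = M_2 = 0.
Solving: M_0 = 0, M_1 = -9/2, M_2 = 0.
On [-2, -1], s'(t) = b_0 + 2c_0·(t + 2) + 3d_0·(t + 2)² with b_0 = Δ_0 - h_0(2M_0 + M_1)/6 = 11/4, c_0 = M_0/2 = 0, d_0 = (M_1 - M_0)/(6h_0) = -3/4. So s'(-2) = 11/4.

2.7500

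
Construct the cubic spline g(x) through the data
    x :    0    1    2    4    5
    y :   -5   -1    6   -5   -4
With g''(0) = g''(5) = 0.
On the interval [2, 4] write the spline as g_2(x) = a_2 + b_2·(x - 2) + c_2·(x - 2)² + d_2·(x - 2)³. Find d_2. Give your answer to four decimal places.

2.5635

Let σ_i = g''(x_i). Step sizes h_i = 1, 1, 2, 1; slopes of the chords Δ_i = (y_(i+1) - y_i)/h_i = 4, 7, -11/2, 1.
  1·σ_0 + 4·σ_1 + 1·σ_2 = 6(Δ_1 - Δ_0) = 18
  1·σ_1 + 6·σ_2 + 2·σ_3 = 6(Δ_2 - Δ_1) = -75
  2·σ_2 + 6·σ_3 + 1·σ_4 = 6(Δ_3 - Δ_2) = 39
Natural end conditions: σ_0 = σ_4 = 0.
Forward elimination and back-substitution give σ_0 = 0, σ_1 = 552/61, σ_2 = -1110/61, σ_3 = 1533/122, σ_4 = 0.
On [2, 4], with g_2(x) = a_2 + b_2·(x - 2) + c_2·(x - 2)² + d_2·(x - 2)³: c_2 = σ_2/2 = -555/61, d_2 = (σ_3 - σ_2)/(6h_2) = 1251/488, b_2 = Δ_2 - h_2(2σ_2 + σ_3)/6 = 149/61.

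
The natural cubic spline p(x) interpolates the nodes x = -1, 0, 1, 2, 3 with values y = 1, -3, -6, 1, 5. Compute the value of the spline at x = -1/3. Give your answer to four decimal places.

Let M_i = p''(x_i). Step sizes h_i = 1, 1, 1, 1; slopes of the chords Δ_i = (y_(i+1) - y_i)/h_i = -4, -3, 7, 4.
  1·M_0 + 4·M_1 + 1·M_2 = 6(Δ_1 - Δ_0) = 6
  1·M_1 + 4·M_2 + 1·M_3 = 6(Δ_2 - Δ_1) = 60
  1·M_2 + 4·M_3 + 1·M_4 = 6(Δ_3 - Δ_2) = -18
Natural end conditions: M_0 = M_4 = 0.
Solving: M_0 = 0, M_1 = -3, M_2 = 18, M_3 = -9, M_4 = 0.
On [-1, 0], p(x) = 1 - 7/2·(x + 1) + 0·(x + 1)² - 1/2·(x + 1)³.
With (x + 1) = 2/3: p(-1/3) = -40/27.

-1.4815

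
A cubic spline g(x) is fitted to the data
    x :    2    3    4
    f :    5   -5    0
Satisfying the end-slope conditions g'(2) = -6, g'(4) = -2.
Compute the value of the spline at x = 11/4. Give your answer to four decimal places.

-3.4727

Write m_i for g''(x_i). With h_i = 1, 1 and divided differences Δ_i = -10, 5, the continuity of g' gives the tridiagonal system
  1·m_0 + 4·m_1 + 1·m_2 = 6(Δ_1 - Δ_0) = 90
Clamped end conditions give two more equations: 2h_0·m_0 + h_0·m_1 = 6(Δ_0 - g'(2)) = -24 and h_1·m_1 + 2h_1·m_2 = 6(g'(4) - Δ_1) = -42.
Hence m_0 = -65/2, m_1 = 41, m_2 = -83/2.
On [2, 3], g(x) = 5 - 6·(x - 2) - 65/4·(x - 2)² + 49/4·(x - 2)³.
With (x - 2) = 3/4: g(11/4) = -889/256.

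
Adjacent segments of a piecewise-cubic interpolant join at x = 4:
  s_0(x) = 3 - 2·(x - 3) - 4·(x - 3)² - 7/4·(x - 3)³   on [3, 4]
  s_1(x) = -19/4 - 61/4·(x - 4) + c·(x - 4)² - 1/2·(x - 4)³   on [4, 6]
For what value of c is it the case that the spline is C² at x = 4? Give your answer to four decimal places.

s_0''(x) = -8 - 21/2·(x - 3), so s_0''(4) = -37/2. On the right, s_1''(4) = 2c, so c = -37/4.

-9.2500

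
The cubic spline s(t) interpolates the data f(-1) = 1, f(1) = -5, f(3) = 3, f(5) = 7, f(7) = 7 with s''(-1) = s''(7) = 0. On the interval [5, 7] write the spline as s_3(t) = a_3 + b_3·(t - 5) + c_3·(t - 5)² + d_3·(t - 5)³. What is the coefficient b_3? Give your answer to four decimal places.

0.5357

Let m_i = s''(x_i). Step sizes h_i = 2, 2, 2, 2; slopes of the chords Δ_i = (y_(i+1) - y_i)/h_i = -3, 4, 2, 0.
  2·m_0 + 8·m_1 + 2·m_2 = 6(Δ_1 - Δ_0) = 42
  2·m_1 + 8·m_2 + 2·m_3 = 6(Δ_2 - Δ_1) = -12
  2·m_2 + 8·m_3 + 2·m_4 = 6(Δ_3 - Δ_2) = -12
Natural end conditions: m_0 = m_4 = 0.
Solving the tridiagonal system: m_0 = 0, m_1 = 333/56, m_2 = -39/14, m_3 = -45/56, m_4 = 0.
On [5, 7], with s_3(t) = a_3 + b_3·(t - 5) + c_3·(t - 5)² + d_3·(t - 5)³: c_3 = m_3/2 = -45/112, d_3 = (m_4 - m_3)/(6h_3) = 15/224, b_3 = Δ_3 - h_3(2m_3 + m_4)/6 = 15/28.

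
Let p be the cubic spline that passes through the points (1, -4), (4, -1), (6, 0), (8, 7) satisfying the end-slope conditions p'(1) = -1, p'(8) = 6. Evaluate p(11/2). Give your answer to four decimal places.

Let σ_i = p''(x_i). Step sizes h_i = 3, 2, 2; slopes of the chords Δ_i = (y_(i+1) - y_i)/h_i = 1, 1/2, 7/2.
  3·σ_0 + 10·σ_1 + 2·σ_2 = 6(Δ_1 - Δ_0) = -3
  2·σ_1 + 8·σ_2 + 2·σ_3 = 6(Δ_2 - Δ_1) = 18
Clamped end conditions give two more equations: 2h_0·σ_0 + h_0·σ_1 = 6(Δ_0 - p'(1)) = 12 and h_2·σ_2 + 2h_2·σ_3 = 6(p'(8) - Δ_2) = 15.
Solving: σ_0 = 102/37, σ_1 = -56/37, σ_2 = 143/74, σ_3 = 103/37.
On [4, 6], p(t) = -1 + 32/37·(t - 4) - 28/37·(t - 4)² + 85/296·(t - 4)³.
With (t - 4) = 3/2: p(11/2) = -1033/2368.

-0.4362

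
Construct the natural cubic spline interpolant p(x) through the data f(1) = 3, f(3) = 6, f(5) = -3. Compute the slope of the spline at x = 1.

Write M_i for p''(x_i). With h_i = 2, 2 and divided differences Δ_i = 3/2, -9/2, the continuity of p' gives the tridiagonal system
  2·M_0 + 8·M_1 + 2·M_2 = 6(Δ_1 - Δ_0) = -36
Natural end conditions: M_0 = M_2 = 0.
Solving: M_0 = 0, M_1 = -9/2, M_2 = 0.
On [1, 3], p'(x) = b_0 + 2c_0·(x - 1) + 3d_0·(x - 1)² with b_0 = Δ_0 - h_0(2M_0 + M_1)/6 = 3, c_0 = M_0/2 = 0, d_0 = (M_1 - M_0)/(6h_0) = -3/8. So p'(1) = 3.

3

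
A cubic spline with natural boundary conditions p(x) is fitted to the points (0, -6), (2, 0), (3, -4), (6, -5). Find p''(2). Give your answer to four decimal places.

Write σ_i for p''(x_i). With h_i = 2, 1, 3 and divided differences Δ_i = 3, -4, -1/3, the continuity of p' gives the tridiagonal system
  2·σ_0 + 6·σ_1 + 1·σ_2 = 6(Δ_1 - Δ_0) = -42
  1·σ_1 + 8·σ_2 + 3·σ_3 = 6(Δ_2 - Δ_1) = 22
Natural end conditions: σ_0 = σ_3 = 0.
Solving: σ_0 = 0, σ_1 = -358/47, σ_2 = 174/47, σ_3 = 0.

-7.6170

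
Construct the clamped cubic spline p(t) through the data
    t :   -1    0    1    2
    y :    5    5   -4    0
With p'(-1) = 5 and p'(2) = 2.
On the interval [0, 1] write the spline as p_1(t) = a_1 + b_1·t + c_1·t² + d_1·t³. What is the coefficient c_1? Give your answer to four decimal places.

-9.8000

Let M_i = p''(x_i). Step sizes h_i = 1, 1, 1; slopes of the chords Δ_i = (y_(i+1) - y_i)/h_i = 0, -9, 4.
  1·M_0 + 4·M_1 + 1·M_2 = 6(Δ_1 - Δ_0) = -54
  1·M_1 + 4·M_2 + 1·M_3 = 6(Δ_2 - Δ_1) = 78
Clamped end conditions give two more equations: 2h_0·M_0 + h_0·M_1 = 6(Δ_0 - p'(-1)) = -30 and h_2·M_2 + 2h_2·M_3 = 6(p'(2) - Δ_2) = -12.
Forward elimination and back-substitution give M_0 = -26/5, M_1 = -98/5, M_2 = 148/5, M_3 = -104/5.
On [0, 1], with p_1(t) = a_1 + b_1·t + c_1·t² + d_1·t³: c_1 = M_1/2 = -49/5, d_1 = (M_2 - M_1)/(6h_1) = 41/5, b_1 = Δ_1 - h_1(2M_1 + M_2)/6 = -37/5.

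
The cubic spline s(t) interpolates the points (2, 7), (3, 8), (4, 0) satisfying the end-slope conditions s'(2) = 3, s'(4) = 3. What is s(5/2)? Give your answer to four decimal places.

8.7188

Write m_i for s''(x_i). With h_i = 1, 1 and divided differences Δ_i = 1, -8, the continuity of s' gives the tridiagonal system
  1·m_0 + 4·m_1 + 1·m_2 = 6(Δ_1 - Δ_0) = -54
Clamped end conditions give two more equations: 2h_0·m_0 + h_0·m_1 = 6(Δ_0 - s'(2)) = -12 and h_1·m_1 + 2h_1·m_2 = 6(s'(4) - Δ_1) = 66.
Hence m_0 = 15/2, m_1 = -27, m_2 = 93/2.
On [2, 3], s(t) = 7 + 3·(t - 2) + 15/4·(t - 2)² - 23/4·(t - 2)³.
With (t - 2) = 1/2: s(5/2) = 279/32.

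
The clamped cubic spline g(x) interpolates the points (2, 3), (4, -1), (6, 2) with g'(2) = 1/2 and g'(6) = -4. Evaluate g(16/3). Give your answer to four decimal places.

Write m_i for g''(x_i). With h_i = 2, 2 and divided differences Δ_i = -2, 3/2, the continuity of g' gives the tridiagonal system
  2·m_0 + 8·m_1 + 2·m_2 = 6(Δ_1 - Δ_0) = 21
Clamped end conditions give two more equations: 2h_0·m_0 + h_0·m_1 = 6(Δ_0 - g'(2)) = -15 and h_1·m_1 + 2h_1·m_2 = 6(g'(6) - Δ_1) = -33.
Hence m_0 = -15/2, m_1 = 15/2, m_2 = -12.
On [4, 6], g(x) = -1 + 1/2·(x - 4) + 15/4·(x - 4)² - 13/8·(x - 4)³.
With (x - 4) = 4/3: g(16/3) = 67/27.

2.4815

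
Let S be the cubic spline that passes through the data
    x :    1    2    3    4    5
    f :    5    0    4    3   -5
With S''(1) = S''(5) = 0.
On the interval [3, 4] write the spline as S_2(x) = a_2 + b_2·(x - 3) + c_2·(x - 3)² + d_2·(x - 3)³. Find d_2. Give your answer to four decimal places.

0.2143

With σ_i denoting the second derivative at x_i, h_i = 1, 1, 1, 1, and Δ_i = (y_(i+1) − y_i)/h_i = -5, 4, -1, -8:
  1·σ_0 + 4·σ_1 + 1·σ_2 = 6(Δ_1 - Δ_0) = 54
  1·σ_1 + 4·σ_2 + 1·σ_3 = 6(Δ_2 - Δ_1) = -30
  1·σ_2 + 4·σ_3 + 1·σ_4 = 6(Δ_3 - Δ_2) = -42
Natural end conditions: σ_0 = σ_4 = 0.
Solving the tridiagonal system: σ_0 = 0, σ_1 = 111/7, σ_2 = -66/7, σ_3 = -57/7, σ_4 = 0.
On [3, 4], with S_2(x) = a_2 + b_2·(x - 3) + c_2·(x - 3)² + d_2·(x - 3)³: c_2 = σ_2/2 = -33/7, d_2 = (σ_3 - σ_2)/(6h_2) = 3/14, b_2 = Δ_2 - h_2(2σ_2 + σ_3)/6 = 7/2.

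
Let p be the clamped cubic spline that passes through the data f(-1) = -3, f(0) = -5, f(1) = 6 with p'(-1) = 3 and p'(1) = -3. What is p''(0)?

Write M_i for p''(x_i). With h_i = 1, 1 and divided differences Δ_i = -2, 11, the continuity of p' gives the tridiagonal system
  1·M_0 + 4·M_1 + 1·M_2 = 6(Δ_1 - Δ_0) = 78
Clamped end conditions give two more equations: 2h_0·M_0 + h_0·M_1 = 6(Δ_0 - p'(-1)) = -30 and h_1·M_1 + 2h_1·M_2 = 6(p'(1) - Δ_1) = -84.
Solving the tridiagonal system: M_0 = -75/2, M_1 = 45, M_2 = -129/2.

45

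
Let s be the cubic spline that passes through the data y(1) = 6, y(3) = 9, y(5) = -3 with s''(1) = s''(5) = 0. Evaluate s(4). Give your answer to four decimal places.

With M_i denoting the second derivative at x_i, h_i = 2, 2, and Δ_i = (y_(i+1) − y_i)/h_i = 3/2, -6:
  2·M_0 + 8·M_1 + 2·M_2 = 6(Δ_1 - Δ_0) = -45
Natural end conditions: M_0 = M_2 = 0.
Solving: M_0 = 0, M_1 = -45/8, M_2 = 0.
On [3, 5], s(t) = 9 - 9/4·(t - 3) - 45/16·(t - 3)² + 15/32·(t - 3)³.
With (t - 3) = 1: s(4) = 141/32.

4.4063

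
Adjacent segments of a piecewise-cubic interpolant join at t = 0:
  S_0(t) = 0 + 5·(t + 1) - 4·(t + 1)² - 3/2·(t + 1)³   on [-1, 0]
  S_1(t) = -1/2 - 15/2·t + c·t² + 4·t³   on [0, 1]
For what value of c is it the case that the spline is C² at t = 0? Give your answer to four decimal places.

S_0''(t) = -8 - 9·(t + 1), so S_0''(0) = -17. On the right, S_1''(0) = 2c, so c = -17/2.

-8.5000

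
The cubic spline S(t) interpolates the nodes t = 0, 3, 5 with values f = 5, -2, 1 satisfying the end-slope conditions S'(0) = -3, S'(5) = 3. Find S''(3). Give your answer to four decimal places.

2.2000

Put M_i = S'' at the i-th knot. Here h = (3, 2) and Δ = (-7/3, 3/2), so the interior equations h_(i-1)·M_(i-1) + 2(h_(i-1)+h_i)·M_i + h_i·M_(i+1) = 6(Δ_i − Δ_(i-1)) read
  3·M_0 + 10·M_1 + 2·M_2 = 6(Δ_1 - Δ_0) = 23
Clamped end conditions give two more equations: 2h_0·M_0 + h_0·M_1 = 6(Δ_0 - S'(0)) = 4 and h_1·M_1 + 2h_1·M_2 = 6(S'(5) - Δ_1) = 9.
Hence M_0 = -13/30, M_1 = 11/5, M_2 = 23/20.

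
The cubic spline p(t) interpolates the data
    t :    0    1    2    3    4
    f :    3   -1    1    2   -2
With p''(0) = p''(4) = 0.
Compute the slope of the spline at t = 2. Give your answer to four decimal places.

2.8750

Put m_i = p'' at the i-th knot. Here h = (1, 1, 1, 1) and Δ = (-4, 2, 1, -4), so the interior equations h_(i-1)·m_(i-1) + 2(h_(i-1)+h_i)·m_i + h_i·m_(i+1) = 6(Δ_i − Δ_(i-1)) read
  1·m_0 + 4·m_1 + 1·m_2 = 6(Δ_1 - Δ_0) = 36
  1·m_1 + 4·m_2 + 1·m_3 = 6(Δ_2 - Δ_1) = -6
  1·m_2 + 4·m_3 + 1·m_4 = 6(Δ_3 - Δ_2) = -30
Natural end conditions: m_0 = m_4 = 0.
Solving: m_0 = 0, m_1 = 267/28, m_2 = -15/7, m_3 = -195/28, m_4 = 0.
On [2, 3], p'(t) = b_2 + 2c_2·(t - 2) + 3d_2·(t - 2)² with b_2 = Δ_2 - h_2(2m_2 + m_3)/6 = 23/8, c_2 = m_2/2 = -15/14, d_2 = (m_3 - m_2)/(6h_2) = -45/56. So p'(2) = 23/8.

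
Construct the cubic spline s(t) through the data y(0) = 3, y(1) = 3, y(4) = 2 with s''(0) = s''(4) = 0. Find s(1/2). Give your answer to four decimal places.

Write m_i for s''(x_i). With h_i = 1, 3 and divided differences Δ_i = 0, -1/3, the continuity of s' gives the tridiagonal system
  1·m_0 + 8·m_1 + 3·m_2 = 6(Δ_1 - Δ_0) = -2
Natural end conditions: m_0 = m_2 = 0.
Forward elimination and back-substitution give m_0 = 0, m_1 = -1/4, m_2 = 0.
On [0, 1], s(t) = 3 + 1/24·t + 0·t² - 1/24·t³.
With t = 1/2: s(1/2) = 193/64.

3.0156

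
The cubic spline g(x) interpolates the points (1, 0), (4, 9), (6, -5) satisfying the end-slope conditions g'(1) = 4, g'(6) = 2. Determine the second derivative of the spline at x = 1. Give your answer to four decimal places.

4.6000

Put σ_i = g'' at the i-th knot. Here h = (3, 2) and Δ = (3, -7), so the interior equations h_(i-1)·σ_(i-1) + 2(h_(i-1)+h_i)·σ_i + h_i·σ_(i+1) = 6(Δ_i − Δ_(i-1)) read
  3·σ_0 + 10·σ_1 + 2·σ_2 = 6(Δ_1 - Δ_0) = -60
Clamped end conditions give two more equations: 2h_0·σ_0 + h_0·σ_1 = 6(Δ_0 - g'(1)) = -6 and h_1·σ_1 + 2h_1·σ_2 = 6(g'(6) - Δ_1) = 54.
Solving: σ_0 = 23/5, σ_1 = -56/5, σ_2 = 191/10.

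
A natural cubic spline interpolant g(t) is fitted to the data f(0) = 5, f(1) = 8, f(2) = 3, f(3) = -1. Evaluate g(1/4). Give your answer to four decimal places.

With m_i denoting the second derivative at x_i, h_i = 1, 1, 1, and Δ_i = (y_(i+1) − y_i)/h_i = 3, -5, -4:
  1·m_0 + 4·m_1 + 1·m_2 = 6(Δ_1 - Δ_0) = -48
  1·m_1 + 4·m_2 + 1·m_3 = 6(Δ_2 - Δ_1) = 6
Natural end conditions: m_0 = m_3 = 0.
Forward elimination and back-substitution give m_0 = 0, m_1 = -66/5, m_2 = 24/5, m_3 = 0.
On [0, 1], g(t) = 5 + 26/5·t + 0·t² - 11/5·t³.
With t = 1/4: g(1/4) = 401/64.

6.2656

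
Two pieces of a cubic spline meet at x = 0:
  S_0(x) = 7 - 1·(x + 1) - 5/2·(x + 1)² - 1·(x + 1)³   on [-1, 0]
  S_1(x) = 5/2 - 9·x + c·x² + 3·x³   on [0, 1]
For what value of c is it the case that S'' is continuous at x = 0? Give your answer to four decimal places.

-5.5000

S_0''(x) = -5 - 6·(x + 1), so S_0''(0) = -11. On the right, S_1''(0) = 2c, so c = -11/2.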